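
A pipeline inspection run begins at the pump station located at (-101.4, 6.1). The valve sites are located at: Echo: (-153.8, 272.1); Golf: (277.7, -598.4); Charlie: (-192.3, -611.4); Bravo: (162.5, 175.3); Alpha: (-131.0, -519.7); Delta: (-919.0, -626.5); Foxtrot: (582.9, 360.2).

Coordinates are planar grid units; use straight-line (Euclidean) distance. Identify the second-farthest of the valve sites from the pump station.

Distance to each, sorted:
Delta: 1033.8
Foxtrot: 770.5
Golf: 713.5
Charlie: 624.2
Alpha: 526.6
Bravo: 313.5
Echo: 271.1
The second-farthest is Foxtrot at 770.5.

Foxtrot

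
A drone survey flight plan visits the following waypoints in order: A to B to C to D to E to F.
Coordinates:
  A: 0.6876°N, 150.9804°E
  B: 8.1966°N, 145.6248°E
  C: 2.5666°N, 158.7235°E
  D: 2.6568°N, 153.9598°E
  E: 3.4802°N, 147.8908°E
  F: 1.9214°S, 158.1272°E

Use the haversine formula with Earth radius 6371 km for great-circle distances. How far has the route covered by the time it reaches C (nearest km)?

2603 km

Leg distances:
A→B: 1024.3 km  (cumulative 1024.3 km)
B→C: 1578.9 km  (cumulative 2603.2 km)
Cumulative distance at C ≈ 2603 km.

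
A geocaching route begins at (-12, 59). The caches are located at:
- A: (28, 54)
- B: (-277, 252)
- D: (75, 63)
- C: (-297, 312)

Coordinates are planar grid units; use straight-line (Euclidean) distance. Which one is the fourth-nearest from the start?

Distances from the start ((-12, 59)):
A: 40.3
D: 87.1
B: 327.8
C: 381.1
The fourth-nearest is C at 381.1.

C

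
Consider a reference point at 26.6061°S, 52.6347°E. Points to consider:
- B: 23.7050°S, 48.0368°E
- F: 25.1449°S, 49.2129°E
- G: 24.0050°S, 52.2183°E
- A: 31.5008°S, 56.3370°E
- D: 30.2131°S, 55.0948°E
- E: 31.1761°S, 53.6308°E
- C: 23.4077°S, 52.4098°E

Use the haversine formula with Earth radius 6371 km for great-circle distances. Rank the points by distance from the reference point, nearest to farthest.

Distance from the reference point at 26.6061°S, 52.6347°E to each:
G 24.0050°S, 52.2183°E: 292.2 km
C 23.4077°S, 52.4098°E: 356.4 km
F 25.1449°S, 49.2129°E: 378.9 km
D 30.2131°S, 55.0948°E: 467.7 km
E 31.1761°S, 53.6308°E: 517.3 km
B 23.7050°S, 48.0368°E: 564.0 km
A 31.5008°S, 56.3370°E: 652.4 km

G, C, F, D, E, B, A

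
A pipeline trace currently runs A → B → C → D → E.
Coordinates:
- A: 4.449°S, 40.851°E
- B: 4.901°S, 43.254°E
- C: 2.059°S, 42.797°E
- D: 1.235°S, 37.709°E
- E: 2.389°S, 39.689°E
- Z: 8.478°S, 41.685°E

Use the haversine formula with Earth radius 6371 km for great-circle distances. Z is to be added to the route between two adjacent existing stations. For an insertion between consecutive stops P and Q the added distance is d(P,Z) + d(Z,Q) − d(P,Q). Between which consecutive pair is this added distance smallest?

between A and B

Added distance for inserting Z between each consecutive pair:
A–B: 620.2 km
B–C: 838.1 km
C–D: 1069.2 km
D–E: 1375.3 km
Smallest added distance is 620.2 km, inserting between A and B.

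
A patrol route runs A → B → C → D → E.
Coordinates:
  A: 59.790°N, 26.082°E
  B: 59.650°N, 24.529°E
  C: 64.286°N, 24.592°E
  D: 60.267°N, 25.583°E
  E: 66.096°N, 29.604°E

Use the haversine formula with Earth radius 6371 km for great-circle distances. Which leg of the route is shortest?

A–B

Leg distances:
A→B: 88.5 km
B→C: 515.5 km
C→D: 449.8 km
D→E: 678.5 km
The shortest leg is A–B at 88.5 km.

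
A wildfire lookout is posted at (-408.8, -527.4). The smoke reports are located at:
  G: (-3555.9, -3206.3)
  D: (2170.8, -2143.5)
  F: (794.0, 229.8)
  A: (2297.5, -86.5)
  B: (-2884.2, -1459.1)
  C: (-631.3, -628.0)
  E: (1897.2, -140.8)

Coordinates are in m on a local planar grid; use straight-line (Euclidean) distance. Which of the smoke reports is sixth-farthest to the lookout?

F

Distances from the lookout ((-408.8, -527.4)):
G: 4132.9 m
D: 3044.0 m
A: 2742.0 m
B: 2644.9 m
E: 2338.2 m
F: 1421.3 m
C: 244.2 m
The sixth-farthest is F at 1421.3 m.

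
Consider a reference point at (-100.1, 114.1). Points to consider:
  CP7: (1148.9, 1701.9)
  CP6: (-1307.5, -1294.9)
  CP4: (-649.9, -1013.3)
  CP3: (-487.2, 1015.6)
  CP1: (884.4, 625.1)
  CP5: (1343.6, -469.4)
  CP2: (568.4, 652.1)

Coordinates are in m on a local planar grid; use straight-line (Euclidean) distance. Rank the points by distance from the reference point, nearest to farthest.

CP2, CP3, CP1, CP4, CP5, CP6, CP7

Distance from the reference point at (-100.1, 114.1) to each:
CP2 (568.4, 652.1): 858.1 m
CP3 (-487.2, 1015.6): 981.1 m
CP1 (884.4, 625.1): 1109.2 m
CP4 (-649.9, -1013.3): 1254.3 m
CP5 (1343.6, -469.4): 1557.2 m
CP6 (-1307.5, -1294.9): 1855.6 m
CP7 (1148.9, 1701.9): 2020.2 m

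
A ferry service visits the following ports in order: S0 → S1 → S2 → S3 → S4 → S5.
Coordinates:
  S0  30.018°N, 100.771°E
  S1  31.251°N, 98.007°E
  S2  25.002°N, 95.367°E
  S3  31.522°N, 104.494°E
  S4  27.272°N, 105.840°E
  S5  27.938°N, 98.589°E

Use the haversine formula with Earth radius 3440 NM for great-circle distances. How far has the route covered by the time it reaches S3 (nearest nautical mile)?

1182 NM

Leg distances:
S0→S1: 160.8 NM  (cumulative 160.8 NM)
S1→S2: 400.3 NM  (cumulative 561.2 NM)
S2→S3: 621.0 NM  (cumulative 1182.1 NM)
Cumulative distance at S3 ≈ 1182 NM.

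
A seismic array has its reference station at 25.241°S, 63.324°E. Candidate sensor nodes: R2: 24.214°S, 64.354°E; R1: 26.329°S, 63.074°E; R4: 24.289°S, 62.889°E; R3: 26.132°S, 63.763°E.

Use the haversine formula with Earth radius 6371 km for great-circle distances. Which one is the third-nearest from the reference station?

Distances from the reference station (25.241°S, 63.324°E):
R3: 108.4 km
R4: 114.6 km
R1: 123.5 km
R2: 154.5 km
The third-nearest is R1 at 123.5 km.

R1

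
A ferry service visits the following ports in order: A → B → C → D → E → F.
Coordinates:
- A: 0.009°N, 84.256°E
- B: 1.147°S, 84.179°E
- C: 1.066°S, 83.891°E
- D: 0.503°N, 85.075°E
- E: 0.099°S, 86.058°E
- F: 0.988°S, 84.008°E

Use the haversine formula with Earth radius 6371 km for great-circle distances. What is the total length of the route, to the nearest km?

757 km

Leg distances:
A→B: 128.8 km  (cumulative 128.8 km)
B→C: 33.3 km  (cumulative 162.1 km)
C→D: 218.6 km  (cumulative 380.6 km)
D→E: 128.2 km  (cumulative 508.8 km)
E→F: 248.4 km  (cumulative 757.3 km)
Total route length ≈ 757 km.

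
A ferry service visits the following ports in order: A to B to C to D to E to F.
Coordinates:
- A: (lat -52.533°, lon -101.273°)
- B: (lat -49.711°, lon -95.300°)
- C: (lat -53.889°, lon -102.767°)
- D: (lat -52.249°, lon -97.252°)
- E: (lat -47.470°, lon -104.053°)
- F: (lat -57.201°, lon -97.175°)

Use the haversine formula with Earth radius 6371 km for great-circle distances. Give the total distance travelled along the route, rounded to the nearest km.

Leg distances:
A→B: 521.5 km  (cumulative 521.5 km)
B→C: 691.8 km  (cumulative 1213.3 km)
C→D: 411.0 km  (cumulative 1624.2 km)
D→E: 720.5 km  (cumulative 2344.8 km)
E→F: 1177.2 km  (cumulative 3522.0 km)
Total route length ≈ 3522 km.

3522 km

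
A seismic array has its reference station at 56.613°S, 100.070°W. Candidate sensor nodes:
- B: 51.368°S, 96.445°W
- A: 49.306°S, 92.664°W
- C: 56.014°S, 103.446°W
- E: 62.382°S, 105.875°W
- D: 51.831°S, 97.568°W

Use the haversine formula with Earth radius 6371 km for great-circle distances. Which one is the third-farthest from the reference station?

Distances from the reference station (56.613°S, 100.070°W):
A: 950.8 km
E: 719.7 km
B: 629.3 km
D: 556.0 km
C: 218.6 km
The third-farthest is B at 629.3 km.

B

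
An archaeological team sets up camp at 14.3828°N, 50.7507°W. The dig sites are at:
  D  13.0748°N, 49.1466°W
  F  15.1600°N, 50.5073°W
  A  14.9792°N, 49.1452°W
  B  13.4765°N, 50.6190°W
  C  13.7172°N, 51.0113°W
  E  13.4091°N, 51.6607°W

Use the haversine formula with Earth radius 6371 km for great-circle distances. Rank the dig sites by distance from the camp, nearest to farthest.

Computing each great-circle distance from 14.3828°N, 50.7507°W:
C 13.7172°N, 51.0113°W: 79.2 km
F 15.1600°N, 50.5073°W: 90.3 km
B 13.4765°N, 50.6190°W: 101.8 km
E 13.4091°N, 51.6607°W: 146.2 km
A 14.9792°N, 49.1452°W: 185.0 km
D 13.0748°N, 49.1466°W: 226.2 km

C, F, B, E, A, D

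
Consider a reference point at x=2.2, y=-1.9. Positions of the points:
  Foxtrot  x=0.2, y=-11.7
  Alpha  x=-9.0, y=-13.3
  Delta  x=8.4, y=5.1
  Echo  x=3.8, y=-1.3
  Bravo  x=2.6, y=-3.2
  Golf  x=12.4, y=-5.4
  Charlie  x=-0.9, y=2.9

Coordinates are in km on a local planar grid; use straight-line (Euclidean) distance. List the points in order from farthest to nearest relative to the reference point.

Alpha, Golf, Foxtrot, Delta, Charlie, Echo, Bravo

Computing each straight-line distance from x=2.2, y=-1.9:
Alpha x=-9.0, y=-13.3: 16.0 km
Golf x=12.4, y=-5.4: 10.8 km
Foxtrot x=0.2, y=-11.7: 10.0 km
Delta x=8.4, y=5.1: 9.4 km
Charlie x=-0.9, y=2.9: 5.7 km
Echo x=3.8, y=-1.3: 1.7 km
Bravo x=2.6, y=-3.2: 1.4 km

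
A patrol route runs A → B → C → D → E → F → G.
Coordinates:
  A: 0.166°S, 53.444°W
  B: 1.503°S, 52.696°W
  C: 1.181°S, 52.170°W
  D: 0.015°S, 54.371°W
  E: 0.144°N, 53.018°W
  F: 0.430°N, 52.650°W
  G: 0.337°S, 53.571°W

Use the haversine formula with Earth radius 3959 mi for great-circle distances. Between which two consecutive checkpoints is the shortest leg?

E–F

Leg distances:
A→B: 105.9 mi
B→C: 42.6 mi
C→D: 172.1 mi
D→E: 94.1 mi
E→F: 32.2 mi
F→G: 82.8 mi
The shortest leg is E–F at 32.2 mi.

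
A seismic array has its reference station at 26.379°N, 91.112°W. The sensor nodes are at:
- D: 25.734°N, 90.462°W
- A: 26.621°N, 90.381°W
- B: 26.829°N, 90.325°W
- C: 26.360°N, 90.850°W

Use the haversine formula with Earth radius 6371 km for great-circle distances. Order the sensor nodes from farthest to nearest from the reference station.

Computing each great-circle distance from 26.379°N, 91.112°W:
D 25.734°N, 90.462°W: 96.7 km
B 26.829°N, 90.325°W: 92.9 km
A 26.621°N, 90.381°W: 77.6 km
C 26.360°N, 90.850°W: 26.2 km

D, B, A, C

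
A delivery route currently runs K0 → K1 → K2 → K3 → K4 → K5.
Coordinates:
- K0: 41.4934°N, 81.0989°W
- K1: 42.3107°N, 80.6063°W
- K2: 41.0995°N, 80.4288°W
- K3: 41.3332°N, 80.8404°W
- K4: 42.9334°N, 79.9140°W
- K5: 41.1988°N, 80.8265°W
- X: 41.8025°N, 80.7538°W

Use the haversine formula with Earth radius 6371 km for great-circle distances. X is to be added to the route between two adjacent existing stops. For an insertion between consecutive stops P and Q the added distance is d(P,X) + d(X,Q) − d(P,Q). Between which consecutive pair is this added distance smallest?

Added distance for inserting X between each consecutive pair:
K0–K1: 3.0 km
K1–K2: 5.1 km
K2–K3: 92.3 km
K3–K4: 2.5 km
K4–K5: 3.8 km
Smallest added distance is 2.5 km, inserting between K3 and K4.

between K3 and K4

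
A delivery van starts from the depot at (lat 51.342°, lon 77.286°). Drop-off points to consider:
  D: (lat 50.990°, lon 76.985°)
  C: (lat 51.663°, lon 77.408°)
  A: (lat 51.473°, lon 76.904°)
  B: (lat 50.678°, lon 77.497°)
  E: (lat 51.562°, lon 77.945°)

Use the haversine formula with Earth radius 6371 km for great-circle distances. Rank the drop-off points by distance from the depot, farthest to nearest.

B, E, D, C, A

Distances from the depot:
B (lat 50.678°, lon 77.497°): 75.3 km
E (lat 51.562°, lon 77.945°): 51.8 km
D (lat 50.990°, lon 76.985°): 44.4 km
C (lat 51.663°, lon 77.408°): 36.7 km
A (lat 51.473°, lon 76.904°): 30.2 km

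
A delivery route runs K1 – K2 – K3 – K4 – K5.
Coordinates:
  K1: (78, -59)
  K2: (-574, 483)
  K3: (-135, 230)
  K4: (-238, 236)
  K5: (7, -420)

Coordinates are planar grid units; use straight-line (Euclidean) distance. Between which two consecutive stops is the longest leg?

K1–K2

Leg distances:
K1→K2: 847.9
K2→K3: 506.7
K3→K4: 103.2
K4→K5: 700.3
The longest leg is K1–K2 at 847.9.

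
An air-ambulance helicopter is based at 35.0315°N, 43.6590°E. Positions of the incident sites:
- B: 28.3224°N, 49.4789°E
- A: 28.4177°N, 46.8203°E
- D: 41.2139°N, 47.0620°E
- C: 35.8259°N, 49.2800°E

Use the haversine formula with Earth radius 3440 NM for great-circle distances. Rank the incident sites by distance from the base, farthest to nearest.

Distance from the base at 35.0315°N, 43.6590°E to each:
B 28.3224°N, 49.4789°E: 500.4 NM
A 28.4177°N, 46.8203°E: 428.6 NM
D 41.2139°N, 47.0620°E: 404.4 NM
C 35.8259°N, 49.2800°E: 279.1 NM

B, A, D, C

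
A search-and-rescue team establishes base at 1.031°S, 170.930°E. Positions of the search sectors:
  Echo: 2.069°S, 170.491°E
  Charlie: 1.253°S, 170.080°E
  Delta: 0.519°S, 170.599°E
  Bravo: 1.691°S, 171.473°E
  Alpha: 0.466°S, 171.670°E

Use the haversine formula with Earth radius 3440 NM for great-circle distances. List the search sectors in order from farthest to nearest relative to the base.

Computing each great-circle distance from 1.031°S, 170.930°E:
Echo 2.069°S, 170.491°E: 67.7 NM
Alpha 0.466°S, 171.670°E: 55.9 NM
Charlie 1.253°S, 170.080°E: 52.7 NM
Bravo 1.691°S, 171.473°E: 51.3 NM
Delta 0.519°S, 170.599°E: 36.6 NM

Echo, Alpha, Charlie, Bravo, Delta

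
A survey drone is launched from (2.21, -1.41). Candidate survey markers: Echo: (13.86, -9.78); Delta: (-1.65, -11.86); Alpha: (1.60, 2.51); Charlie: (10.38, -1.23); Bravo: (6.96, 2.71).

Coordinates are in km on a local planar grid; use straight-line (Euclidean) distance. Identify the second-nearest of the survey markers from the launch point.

Distance to each, sorted:
Alpha: 4.0 km
Bravo: 6.3 km
Charlie: 8.2 km
Delta: 11.1 km
Echo: 14.3 km
The second-nearest is Bravo at 6.3 km.

Bravo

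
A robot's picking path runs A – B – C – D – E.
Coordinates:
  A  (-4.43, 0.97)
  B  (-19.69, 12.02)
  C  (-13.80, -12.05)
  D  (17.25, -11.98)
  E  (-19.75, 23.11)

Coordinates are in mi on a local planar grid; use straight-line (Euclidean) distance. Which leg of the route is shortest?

Leg distances:
A→B: 18.8 mi
B→C: 24.8 mi
C→D: 31.1 mi
D→E: 51.0 mi
The shortest leg is A–B at 18.8 mi.

A–B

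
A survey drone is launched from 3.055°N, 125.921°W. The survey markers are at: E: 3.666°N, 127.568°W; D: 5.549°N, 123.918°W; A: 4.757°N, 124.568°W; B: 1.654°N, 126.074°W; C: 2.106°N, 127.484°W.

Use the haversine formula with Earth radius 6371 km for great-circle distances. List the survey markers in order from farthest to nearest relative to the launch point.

D, A, C, E, B

Computing each great-circle distance from 3.055°N, 125.921°W:
D 5.549°N, 123.918°W: 355.3 km
A 4.757°N, 124.568°W: 241.5 km
C 2.106°N, 127.484°W: 203.2 km
E 3.666°N, 127.568°W: 195.0 km
B 1.654°N, 126.074°W: 156.7 km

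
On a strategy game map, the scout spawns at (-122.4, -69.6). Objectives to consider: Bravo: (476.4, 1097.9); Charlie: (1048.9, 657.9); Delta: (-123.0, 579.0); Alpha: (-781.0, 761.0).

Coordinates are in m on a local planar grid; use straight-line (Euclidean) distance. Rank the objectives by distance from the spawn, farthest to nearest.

Charlie, Bravo, Alpha, Delta

Distances from the spawn:
Charlie (1048.9, 657.9): 1378.8 m
Bravo (476.4, 1097.9): 1312.1 m
Alpha (-781.0, 761.0): 1060.0 m
Delta (-123.0, 579.0): 648.6 m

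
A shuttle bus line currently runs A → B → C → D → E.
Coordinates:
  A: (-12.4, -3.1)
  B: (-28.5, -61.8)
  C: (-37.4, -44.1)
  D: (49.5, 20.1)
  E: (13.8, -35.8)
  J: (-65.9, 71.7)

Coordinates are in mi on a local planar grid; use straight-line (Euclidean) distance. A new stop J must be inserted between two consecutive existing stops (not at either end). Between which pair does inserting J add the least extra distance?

Added distance for inserting J between each consecutive pair:
A–B: 169.7 mi
B–C: 238.1 mi
C–D: 137.6 mi
D–E: 193.9 mi
Smallest added distance is 137.6 mi, inserting between C and D.

between C and D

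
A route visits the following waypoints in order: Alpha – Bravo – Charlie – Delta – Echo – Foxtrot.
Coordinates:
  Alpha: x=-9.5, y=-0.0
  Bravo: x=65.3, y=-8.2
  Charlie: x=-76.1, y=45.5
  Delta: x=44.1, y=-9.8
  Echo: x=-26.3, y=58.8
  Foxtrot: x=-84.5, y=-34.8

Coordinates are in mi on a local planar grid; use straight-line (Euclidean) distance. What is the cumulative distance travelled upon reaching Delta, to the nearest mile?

Leg distances:
Alpha→Bravo: 75.2 mi  (cumulative 75.2 mi)
Bravo→Charlie: 151.3 mi  (cumulative 226.5 mi)
Charlie→Delta: 132.3 mi  (cumulative 358.8 mi)
Cumulative distance at Delta ≈ 359 mi.

359 mi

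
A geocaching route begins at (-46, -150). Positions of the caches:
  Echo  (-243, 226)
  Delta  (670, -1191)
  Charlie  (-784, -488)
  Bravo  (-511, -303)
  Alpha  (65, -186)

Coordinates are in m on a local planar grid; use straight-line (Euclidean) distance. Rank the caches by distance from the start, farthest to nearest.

Distances from the start:
Delta (670, -1191): 1263.5 m
Charlie (-784, -488): 811.7 m
Bravo (-511, -303): 489.5 m
Echo (-243, 226): 424.5 m
Alpha (65, -186): 116.7 m

Delta, Charlie, Bravo, Echo, Alpha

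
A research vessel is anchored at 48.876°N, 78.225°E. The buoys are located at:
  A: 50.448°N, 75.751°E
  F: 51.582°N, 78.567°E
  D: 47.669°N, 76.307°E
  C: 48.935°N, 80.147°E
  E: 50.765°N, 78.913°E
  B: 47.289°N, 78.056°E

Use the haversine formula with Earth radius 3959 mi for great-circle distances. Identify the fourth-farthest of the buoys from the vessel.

D

Distance to each, sorted:
F: 187.6 mi
A: 155.0 mi
E: 134.1 mi
D: 121.4 mi
B: 109.9 mi
C: 87.4 mi
The fourth-farthest is D at 121.4 mi.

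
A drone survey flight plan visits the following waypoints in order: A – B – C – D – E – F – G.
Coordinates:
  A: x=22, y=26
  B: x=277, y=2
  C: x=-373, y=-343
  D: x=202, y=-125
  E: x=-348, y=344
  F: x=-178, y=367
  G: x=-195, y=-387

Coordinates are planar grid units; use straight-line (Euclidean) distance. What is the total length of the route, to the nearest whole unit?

Leg distances:
A→B: 256.1  (cumulative 256.1)
B→C: 735.9  (cumulative 992.0)
C→D: 614.9  (cumulative 1606.9)
D→E: 722.8  (cumulative 2329.8)
E→F: 171.5  (cumulative 2501.3)
F→G: 754.2  (cumulative 3255.5)
Total route length ≈ 3256.

3256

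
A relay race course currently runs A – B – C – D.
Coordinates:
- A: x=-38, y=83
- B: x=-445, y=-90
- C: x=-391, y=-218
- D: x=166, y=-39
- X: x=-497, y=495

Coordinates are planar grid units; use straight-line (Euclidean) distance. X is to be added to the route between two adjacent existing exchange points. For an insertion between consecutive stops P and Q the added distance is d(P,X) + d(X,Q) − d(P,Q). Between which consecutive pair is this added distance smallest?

between A and B

Added distance for inserting X between each consecutive pair:
A–B: 761.9
B–C: 1169.2
C–D: 987.1
Smallest added distance is 761.9, inserting between A and B.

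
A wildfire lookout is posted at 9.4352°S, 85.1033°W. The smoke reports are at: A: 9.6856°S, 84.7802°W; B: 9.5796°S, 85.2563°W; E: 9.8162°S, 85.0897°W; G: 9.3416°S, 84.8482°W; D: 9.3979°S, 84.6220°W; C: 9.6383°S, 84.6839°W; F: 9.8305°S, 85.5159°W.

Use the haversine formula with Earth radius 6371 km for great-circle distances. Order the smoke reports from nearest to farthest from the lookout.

B, G, E, A, C, D, F

Distance from the lookout at 9.4352°S, 85.1033°W to each:
B 9.5796°S, 85.2563°W: 23.2 km
G 9.3416°S, 84.8482°W: 29.9 km
E 9.8162°S, 85.0897°W: 42.4 km
A 9.6856°S, 84.7802°W: 45.1 km
C 9.6383°S, 84.6839°W: 51.2 km
D 9.3979°S, 84.6220°W: 53.0 km
F 9.8305°S, 85.5159°W: 63.1 km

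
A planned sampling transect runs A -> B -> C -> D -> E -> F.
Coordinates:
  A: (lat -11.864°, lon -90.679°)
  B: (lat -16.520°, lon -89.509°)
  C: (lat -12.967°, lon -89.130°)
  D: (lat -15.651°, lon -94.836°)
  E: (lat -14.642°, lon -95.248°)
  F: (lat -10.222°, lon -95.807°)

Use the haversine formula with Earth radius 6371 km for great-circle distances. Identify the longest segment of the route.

C–D

Leg distances:
A→B: 532.9 km
B→C: 397.2 km
C→D: 683.3 km
D→E: 120.6 km
E→F: 495.2 km
The longest leg is C–D at 683.3 km.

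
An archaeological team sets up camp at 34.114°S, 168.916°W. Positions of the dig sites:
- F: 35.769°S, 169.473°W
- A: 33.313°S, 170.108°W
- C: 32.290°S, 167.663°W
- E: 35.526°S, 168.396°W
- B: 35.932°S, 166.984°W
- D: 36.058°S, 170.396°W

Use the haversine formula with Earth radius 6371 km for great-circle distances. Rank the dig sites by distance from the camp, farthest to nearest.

B, D, C, F, E, A

Computing each great-circle distance from 34.114°S, 168.916°W:
B 35.932°S, 166.984°W: 268.0 km
D 36.058°S, 170.396°W: 254.7 km
C 32.290°S, 167.663°W: 233.9 km
F 35.769°S, 169.473°W: 190.9 km
E 35.526°S, 168.396°W: 164.0 km
A 33.313°S, 170.108°W: 141.7 km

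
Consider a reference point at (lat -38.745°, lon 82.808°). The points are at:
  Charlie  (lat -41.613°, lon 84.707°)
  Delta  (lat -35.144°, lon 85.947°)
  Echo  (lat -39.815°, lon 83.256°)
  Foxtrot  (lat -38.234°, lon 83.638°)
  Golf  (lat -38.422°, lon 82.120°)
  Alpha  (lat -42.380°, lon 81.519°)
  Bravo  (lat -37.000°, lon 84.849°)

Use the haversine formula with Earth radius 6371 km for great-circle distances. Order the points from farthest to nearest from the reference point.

Delta, Alpha, Charlie, Bravo, Echo, Foxtrot, Golf

Distances from the reference point:
Delta (lat -35.144°, lon 85.947°): 487.9 km
Alpha (lat -42.380°, lon 81.519°): 418.6 km
Charlie (lat -41.613°, lon 84.707°): 357.4 km
Bravo (lat -37.000°, lon 84.849°): 264.1 km
Echo (lat -39.815°, lon 83.256°): 125.1 km
Foxtrot (lat -38.234°, lon 83.638°): 91.9 km
Golf (lat -38.422°, lon 82.120°): 69.8 km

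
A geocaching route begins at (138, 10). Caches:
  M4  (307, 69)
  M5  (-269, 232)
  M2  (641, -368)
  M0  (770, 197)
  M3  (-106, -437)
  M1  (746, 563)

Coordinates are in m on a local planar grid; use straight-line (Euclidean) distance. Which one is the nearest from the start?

M4

Distances from the start ((138, 10)):
M4: 179.0 m
M5: 463.6 m
M3: 509.3 m
M2: 629.2 m
M0: 659.1 m
M1: 821.9 m
The nearest is M4 at 179.0 m.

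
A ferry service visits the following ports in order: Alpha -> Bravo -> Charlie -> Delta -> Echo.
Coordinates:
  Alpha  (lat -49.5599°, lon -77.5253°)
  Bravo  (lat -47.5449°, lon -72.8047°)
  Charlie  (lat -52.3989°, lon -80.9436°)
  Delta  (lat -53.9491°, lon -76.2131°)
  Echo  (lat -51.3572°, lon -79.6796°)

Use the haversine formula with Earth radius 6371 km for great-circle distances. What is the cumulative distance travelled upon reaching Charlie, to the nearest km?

Leg distances:
Alpha→Bravo: 413.3 km  (cumulative 413.3 km)
Bravo→Charlie: 792.9 km  (cumulative 1206.2 km)
Cumulative distance at Charlie ≈ 1206 km.

1206 km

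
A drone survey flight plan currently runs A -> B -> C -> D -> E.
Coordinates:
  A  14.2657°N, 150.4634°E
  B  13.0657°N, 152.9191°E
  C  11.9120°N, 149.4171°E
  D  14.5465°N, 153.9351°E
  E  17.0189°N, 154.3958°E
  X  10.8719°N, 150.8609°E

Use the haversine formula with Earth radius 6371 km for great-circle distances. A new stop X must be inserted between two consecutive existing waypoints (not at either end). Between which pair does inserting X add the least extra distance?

between B and C

Added distance for inserting X between each consecutive pair:
A–B: 413.9 km
B–C: 125.2 km
C–D: 152.6 km
D–E: 1030.7 km
Smallest added distance is 125.2 km, inserting between B and C.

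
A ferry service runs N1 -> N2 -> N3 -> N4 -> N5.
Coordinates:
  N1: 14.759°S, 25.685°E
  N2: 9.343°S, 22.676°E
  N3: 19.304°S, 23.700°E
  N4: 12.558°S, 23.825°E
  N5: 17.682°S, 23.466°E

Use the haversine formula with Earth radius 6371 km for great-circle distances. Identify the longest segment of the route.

Leg distances:
N1→N2: 685.3 km
N2→N3: 1113.1 km
N3→N4: 750.2 km
N4→N5: 571.1 km
The longest leg is N2–N3 at 1113.1 km.

N2–N3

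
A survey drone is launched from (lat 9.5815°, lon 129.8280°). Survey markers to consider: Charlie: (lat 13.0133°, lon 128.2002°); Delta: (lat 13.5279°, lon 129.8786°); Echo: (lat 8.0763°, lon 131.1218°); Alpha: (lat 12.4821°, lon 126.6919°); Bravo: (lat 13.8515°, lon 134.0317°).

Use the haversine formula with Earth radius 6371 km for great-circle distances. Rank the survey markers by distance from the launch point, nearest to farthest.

Distance from the launch point at (lat 9.5815°, lon 129.8280°) to each:
Echo (lat 8.0763°, lon 131.1218°): 219.6 km
Charlie (lat 13.0133°, lon 128.2002°): 420.8 km
Delta (lat 13.5279°, lon 129.8786°): 438.9 km
Alpha (lat 12.4821°, lon 126.6919°): 470.3 km
Bravo (lat 13.8515°, lon 134.0317°): 659.4 km

Echo, Charlie, Delta, Alpha, Bravo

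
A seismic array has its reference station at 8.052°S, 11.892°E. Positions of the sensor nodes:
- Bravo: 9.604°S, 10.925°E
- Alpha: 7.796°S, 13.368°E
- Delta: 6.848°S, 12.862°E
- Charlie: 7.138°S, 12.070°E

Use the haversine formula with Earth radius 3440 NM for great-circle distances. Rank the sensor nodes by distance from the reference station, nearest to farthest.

Computing each great-circle distance from 8.052°S, 11.892°E:
Charlie 7.138°S, 12.070°E: 55.9 NM
Alpha 7.796°S, 13.368°E: 89.1 NM
Delta 6.848°S, 12.862°E: 92.5 NM
Bravo 9.604°S, 10.925°E: 109.4 NM

Charlie, Alpha, Delta, Bravo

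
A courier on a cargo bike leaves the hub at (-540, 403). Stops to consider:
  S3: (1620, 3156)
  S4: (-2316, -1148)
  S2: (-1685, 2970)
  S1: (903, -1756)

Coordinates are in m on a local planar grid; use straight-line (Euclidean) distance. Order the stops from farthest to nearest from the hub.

S3, S2, S1, S4

Distances from the hub:
S3 (1620, 3156): 3499.2 m
S2 (-1685, 2970): 2810.8 m
S1 (903, -1756): 2596.8 m
S4 (-2316, -1148): 2357.9 m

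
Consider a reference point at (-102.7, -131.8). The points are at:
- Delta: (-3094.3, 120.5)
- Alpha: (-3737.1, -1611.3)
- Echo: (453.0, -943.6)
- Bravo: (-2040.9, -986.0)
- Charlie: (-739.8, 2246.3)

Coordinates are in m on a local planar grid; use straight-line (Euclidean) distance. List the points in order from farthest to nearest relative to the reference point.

Alpha, Delta, Charlie, Bravo, Echo

Distances from the reference point:
Alpha (-3737.1, -1611.3): 3924.0 m
Delta (-3094.3, 120.5): 3002.2 m
Charlie (-739.8, 2246.3): 2462.0 m
Bravo (-2040.9, -986.0): 2118.1 m
Echo (453.0, -943.6): 983.8 m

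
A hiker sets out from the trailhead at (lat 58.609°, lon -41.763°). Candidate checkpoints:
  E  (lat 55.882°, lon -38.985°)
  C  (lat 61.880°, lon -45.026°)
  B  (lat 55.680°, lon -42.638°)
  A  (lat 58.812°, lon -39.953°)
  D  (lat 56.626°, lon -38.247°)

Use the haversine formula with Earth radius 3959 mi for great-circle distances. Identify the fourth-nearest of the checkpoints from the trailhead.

Distances from the trailhead ((lat 58.609°, lon -41.763°)):
A: 66.4 mi
D: 188.9 mi
B: 205.0 mi
E: 215.1 mi
C: 252.1 mi
The fourth-nearest is E at 215.1 mi.

E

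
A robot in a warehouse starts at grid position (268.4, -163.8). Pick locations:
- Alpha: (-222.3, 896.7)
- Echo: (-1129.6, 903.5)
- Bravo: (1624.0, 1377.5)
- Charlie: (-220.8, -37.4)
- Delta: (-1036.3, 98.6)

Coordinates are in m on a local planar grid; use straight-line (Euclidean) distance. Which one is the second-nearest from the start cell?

Alpha

Distance to each, sorted:
Charlie: 505.3 m
Alpha: 1168.5 m
Delta: 1330.8 m
Echo: 1758.8 m
Bravo: 2052.6 m
The second-nearest is Alpha at 1168.5 m.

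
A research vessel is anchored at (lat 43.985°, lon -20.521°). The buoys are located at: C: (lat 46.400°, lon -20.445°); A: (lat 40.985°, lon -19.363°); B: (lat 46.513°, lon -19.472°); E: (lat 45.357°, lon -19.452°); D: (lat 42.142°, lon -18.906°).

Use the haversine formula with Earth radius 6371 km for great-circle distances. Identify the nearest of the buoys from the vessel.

E

Distance to each, sorted:
E: 174.4 km
D: 243.3 km
C: 268.6 km
B: 292.8 km
A: 346.8 km
The nearest is E at 174.4 km.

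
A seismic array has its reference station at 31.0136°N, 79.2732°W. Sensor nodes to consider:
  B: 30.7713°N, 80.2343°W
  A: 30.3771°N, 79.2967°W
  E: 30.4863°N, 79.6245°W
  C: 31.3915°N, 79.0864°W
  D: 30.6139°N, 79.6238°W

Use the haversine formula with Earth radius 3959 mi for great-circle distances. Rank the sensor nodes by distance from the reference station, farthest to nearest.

Distance from the reference station at 31.0136°N, 79.2732°W to each:
B 30.7713°N, 80.2343°W: 59.4 mi
A 30.3771°N, 79.2967°W: 44.0 mi
E 30.4863°N, 79.6245°W: 42.0 mi
D 30.6139°N, 79.6238°W: 34.6 mi
C 31.3915°N, 79.0864°W: 28.3 mi

B, A, E, D, C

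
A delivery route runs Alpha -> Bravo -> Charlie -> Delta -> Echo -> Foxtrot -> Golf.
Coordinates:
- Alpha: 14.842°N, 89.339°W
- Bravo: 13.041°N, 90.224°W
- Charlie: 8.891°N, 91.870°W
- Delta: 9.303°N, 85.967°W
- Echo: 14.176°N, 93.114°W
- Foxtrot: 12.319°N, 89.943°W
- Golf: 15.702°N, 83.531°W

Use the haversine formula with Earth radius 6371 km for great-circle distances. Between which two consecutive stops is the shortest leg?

Alpha–Bravo

Leg distances:
Alpha→Bravo: 221.9 km
Bravo→Charlie: 495.2 km
Charlie→Delta: 649.7 km
Delta→Echo: 947.9 km
Echo→Foxtrot: 400.5 km
Foxtrot→Golf: 787.3 km
The shortest leg is Alpha–Bravo at 221.9 km.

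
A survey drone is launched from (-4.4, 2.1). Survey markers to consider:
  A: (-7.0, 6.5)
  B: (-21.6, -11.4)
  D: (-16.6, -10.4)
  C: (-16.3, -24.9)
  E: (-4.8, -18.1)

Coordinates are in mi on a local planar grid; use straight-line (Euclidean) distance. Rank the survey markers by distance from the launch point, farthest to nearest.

C, B, E, D, A

Computing each straight-line distance from (-4.4, 2.1):
C (-16.3, -24.9): 29.5 mi
B (-21.6, -11.4): 21.9 mi
E (-4.8, -18.1): 20.2 mi
D (-16.6, -10.4): 17.5 mi
A (-7.0, 6.5): 5.1 mi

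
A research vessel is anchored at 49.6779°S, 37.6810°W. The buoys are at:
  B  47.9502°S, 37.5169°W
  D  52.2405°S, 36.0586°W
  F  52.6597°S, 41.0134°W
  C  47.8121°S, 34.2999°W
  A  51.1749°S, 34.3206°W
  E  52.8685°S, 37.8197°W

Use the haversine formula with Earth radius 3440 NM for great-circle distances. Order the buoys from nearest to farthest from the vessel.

B, A, D, C, E, F

Computing each great-circle distance from 49.6779°S, 37.6810°W:
B 47.9502°S, 37.5169°W: 103.9 NM
A 51.1749°S, 34.3206°W: 156.8 NM
D 52.2405°S, 36.0586°W: 165.6 NM
C 47.8121°S, 34.2999°W: 174.5 NM
E 52.8685°S, 37.8197°W: 191.6 NM
F 52.6597°S, 41.0134°W: 218.6 NM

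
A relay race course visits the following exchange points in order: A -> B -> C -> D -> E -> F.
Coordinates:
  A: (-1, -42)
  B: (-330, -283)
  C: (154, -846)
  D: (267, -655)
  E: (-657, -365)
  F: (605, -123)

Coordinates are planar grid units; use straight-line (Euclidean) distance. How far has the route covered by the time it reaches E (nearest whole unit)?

2341

Leg distances:
A→B: 407.8  (cumulative 407.8)
B→C: 742.4  (cumulative 1150.3)
C→D: 221.9  (cumulative 1372.2)
D→E: 968.4  (cumulative 2340.6)
Cumulative distance at E ≈ 2341.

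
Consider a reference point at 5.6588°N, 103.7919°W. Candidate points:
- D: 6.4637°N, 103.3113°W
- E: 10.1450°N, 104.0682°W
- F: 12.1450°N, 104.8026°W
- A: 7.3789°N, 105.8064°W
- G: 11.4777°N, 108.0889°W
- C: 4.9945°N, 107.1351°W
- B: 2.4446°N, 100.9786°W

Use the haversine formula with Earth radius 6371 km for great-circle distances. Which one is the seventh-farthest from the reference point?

D

Distances from the reference point (5.6588°N, 103.7919°W):
G: 801.0 km
F: 729.7 km
E: 499.8 km
B: 474.4 km
C: 377.4 km
A: 293.4 km
D: 104.1 km
The seventh-farthest is D at 104.1 km.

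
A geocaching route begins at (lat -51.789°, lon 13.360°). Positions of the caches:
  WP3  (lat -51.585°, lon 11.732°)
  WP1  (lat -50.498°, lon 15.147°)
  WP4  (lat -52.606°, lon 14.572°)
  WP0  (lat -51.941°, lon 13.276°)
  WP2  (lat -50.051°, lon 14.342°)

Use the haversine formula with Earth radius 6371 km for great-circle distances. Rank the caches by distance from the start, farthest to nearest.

WP2, WP1, WP4, WP3, WP0

Distances from the start:
WP2 (lat -50.051°, lon 14.342°): 205.1 km
WP1 (lat -50.498°, lon 15.147°): 190.1 km
WP4 (lat -52.606°, lon 14.572°): 122.8 km
WP3 (lat -51.585°, lon 11.732°): 114.5 km
WP0 (lat -51.941°, lon 13.276°): 17.9 km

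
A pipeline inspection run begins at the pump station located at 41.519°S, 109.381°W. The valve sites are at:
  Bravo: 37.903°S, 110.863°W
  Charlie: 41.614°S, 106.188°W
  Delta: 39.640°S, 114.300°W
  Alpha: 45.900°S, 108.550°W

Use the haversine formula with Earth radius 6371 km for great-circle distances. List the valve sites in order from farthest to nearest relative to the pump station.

Distance from the pump station at 41.519°S, 109.381°W to each:
Alpha 45.900°S, 108.550°W: 491.7 km
Delta 39.640°S, 114.300°W: 464.9 km
Bravo 37.903°S, 110.863°W: 421.6 km
Charlie 41.614°S, 106.188°W: 265.8 km

Alpha, Delta, Bravo, Charlie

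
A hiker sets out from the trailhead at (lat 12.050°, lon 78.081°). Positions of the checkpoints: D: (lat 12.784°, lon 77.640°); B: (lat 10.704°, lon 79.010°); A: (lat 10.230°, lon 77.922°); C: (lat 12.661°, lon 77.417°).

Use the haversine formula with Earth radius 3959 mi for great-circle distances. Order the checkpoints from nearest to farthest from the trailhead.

D, C, B, A

Distance from the trailhead at (lat 12.050°, lon 78.081°) to each:
D (lat 12.784°, lon 77.640°): 58.8 mi
C (lat 12.661°, lon 77.417°): 61.6 mi
B (lat 10.704°, lon 79.010°): 112.3 mi
A (lat 10.230°, lon 77.922°): 126.2 mi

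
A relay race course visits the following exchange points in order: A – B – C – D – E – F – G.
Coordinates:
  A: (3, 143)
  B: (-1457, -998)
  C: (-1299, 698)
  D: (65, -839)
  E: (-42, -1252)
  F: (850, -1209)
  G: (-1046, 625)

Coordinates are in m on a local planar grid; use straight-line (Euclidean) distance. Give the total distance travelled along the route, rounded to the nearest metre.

9569 m

Leg distances:
A→B: 1853.0 m  (cumulative 1853.0 m)
B→C: 1703.3 m  (cumulative 3556.3 m)
C→D: 2055.0 m  (cumulative 5611.3 m)
D→E: 426.6 m  (cumulative 6037.9 m)
E→F: 893.0 m  (cumulative 6930.9 m)
F→G: 2637.9 m  (cumulative 9568.8 m)
Total route length ≈ 9569 m.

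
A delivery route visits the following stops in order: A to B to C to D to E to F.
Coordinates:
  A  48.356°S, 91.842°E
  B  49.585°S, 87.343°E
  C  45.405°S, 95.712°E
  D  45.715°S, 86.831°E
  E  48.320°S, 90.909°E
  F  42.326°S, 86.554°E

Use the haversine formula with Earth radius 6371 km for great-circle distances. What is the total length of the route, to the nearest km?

3000 km

Leg distances:
A→B: 355.6 km  (cumulative 355.6 km)
B→C: 781.1 km  (cumulative 1136.8 km)
C→D: 691.9 km  (cumulative 1828.7 km)
D→E: 423.5 km  (cumulative 2252.2 km)
E→F: 748.1 km  (cumulative 3000.4 km)
Total route length ≈ 3000 km.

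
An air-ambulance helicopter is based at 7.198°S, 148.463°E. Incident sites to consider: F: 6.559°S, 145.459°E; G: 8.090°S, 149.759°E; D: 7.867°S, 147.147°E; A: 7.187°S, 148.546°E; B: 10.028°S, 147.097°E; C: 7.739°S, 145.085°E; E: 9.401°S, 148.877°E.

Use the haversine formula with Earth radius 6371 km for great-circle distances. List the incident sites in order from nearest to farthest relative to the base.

A, D, G, E, F, B, C

Distances from the base:
A 7.187°S, 148.546°E: 9.2 km
D 7.867°S, 147.147°E: 163.0 km
G 8.090°S, 149.759°E: 173.9 km
E 9.401°S, 148.877°E: 249.2 km
F 6.559°S, 145.459°E: 339.1 km
B 10.028°S, 147.097°E: 348.7 km
C 7.739°S, 145.085°E: 377.3 km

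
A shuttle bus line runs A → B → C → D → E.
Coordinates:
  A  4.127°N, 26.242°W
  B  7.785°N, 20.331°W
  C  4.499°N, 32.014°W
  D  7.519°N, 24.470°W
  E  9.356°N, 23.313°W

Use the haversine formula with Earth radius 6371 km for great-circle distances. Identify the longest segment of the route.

B–C

Leg distances:
A→B: 769.8 km
B→C: 1342.1 km
C→D: 899.2 km
D→E: 240.7 km
The longest leg is B–C at 1342.1 km.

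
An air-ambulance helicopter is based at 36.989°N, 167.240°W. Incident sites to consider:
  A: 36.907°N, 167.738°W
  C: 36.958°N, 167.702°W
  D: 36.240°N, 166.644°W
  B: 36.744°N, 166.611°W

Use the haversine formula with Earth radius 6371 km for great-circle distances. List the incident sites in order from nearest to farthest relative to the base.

C, A, B, D

Computing each great-circle distance from 36.989°N, 167.240°W:
C 36.958°N, 167.702°W: 41.2 km
A 36.907°N, 167.738°W: 45.2 km
B 36.744°N, 166.611°W: 62.2 km
D 36.240°N, 166.644°W: 98.8 km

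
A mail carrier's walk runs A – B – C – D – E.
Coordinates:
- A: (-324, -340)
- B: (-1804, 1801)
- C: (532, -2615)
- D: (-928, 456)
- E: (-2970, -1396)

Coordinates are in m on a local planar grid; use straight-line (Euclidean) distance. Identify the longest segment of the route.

B–C

Leg distances:
A→B: 2602.7 m
B→C: 4995.8 m
C→D: 3400.4 m
D→E: 2756.7 m
The longest leg is B–C at 4995.8 m.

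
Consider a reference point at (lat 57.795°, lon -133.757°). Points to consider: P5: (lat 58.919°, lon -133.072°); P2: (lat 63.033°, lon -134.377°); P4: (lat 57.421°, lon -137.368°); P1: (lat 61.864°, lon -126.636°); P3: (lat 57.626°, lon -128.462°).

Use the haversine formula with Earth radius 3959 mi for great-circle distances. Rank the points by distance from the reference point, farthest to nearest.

Distance from the reference point at (lat 57.795°, lon -133.757°) to each:
P1 (lat 61.864°, lon -126.636°): 374.0 mi
P2 (lat 63.033°, lon -134.377°): 362.5 mi
P3 (lat 57.626°, lon -128.462°): 195.7 mi
P4 (lat 57.421°, lon -137.368°): 136.1 mi
P5 (lat 58.919°, lon -133.072°): 81.5 mi

P1, P2, P3, P4, P5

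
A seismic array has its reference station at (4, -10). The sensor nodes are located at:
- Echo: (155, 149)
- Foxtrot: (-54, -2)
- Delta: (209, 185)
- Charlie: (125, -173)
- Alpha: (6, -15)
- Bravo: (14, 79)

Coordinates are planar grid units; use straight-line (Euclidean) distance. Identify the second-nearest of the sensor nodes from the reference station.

Foxtrot

Distance to each, sorted:
Alpha: 5.4
Foxtrot: 58.5
Bravo: 89.6
Charlie: 203.0
Echo: 219.3
Delta: 282.9
The second-nearest is Foxtrot at 58.5.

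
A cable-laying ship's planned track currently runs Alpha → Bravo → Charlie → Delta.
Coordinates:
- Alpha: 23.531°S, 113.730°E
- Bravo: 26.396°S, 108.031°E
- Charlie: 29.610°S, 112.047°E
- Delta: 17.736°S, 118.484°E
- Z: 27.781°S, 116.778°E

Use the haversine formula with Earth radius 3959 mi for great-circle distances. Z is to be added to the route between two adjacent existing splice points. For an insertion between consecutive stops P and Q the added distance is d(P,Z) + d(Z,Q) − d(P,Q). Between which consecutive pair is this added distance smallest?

between Charlie and Delta

Added distance for inserting Z between each consecutive pair:
Alpha–Bravo: 487.9 mi
Bravo–Charlie: 529.1 mi
Charlie–Delta: 100.3 mi
Smallest added distance is 100.3 mi, inserting between Charlie and Delta.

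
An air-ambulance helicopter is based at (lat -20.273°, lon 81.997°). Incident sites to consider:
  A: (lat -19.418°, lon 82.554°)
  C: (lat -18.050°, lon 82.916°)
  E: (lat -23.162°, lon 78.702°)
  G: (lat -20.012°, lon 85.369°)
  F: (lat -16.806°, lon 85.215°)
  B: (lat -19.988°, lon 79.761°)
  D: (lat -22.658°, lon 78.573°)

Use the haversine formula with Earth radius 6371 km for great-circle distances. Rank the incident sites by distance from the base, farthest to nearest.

F, E, D, G, C, B, A

Distances from the base:
F (lat -16.806°, lon 85.215°): 513.5 km
E (lat -23.162°, lon 78.702°): 468.0 km
D (lat -22.658°, lon 78.573°): 442.5 km
G (lat -20.012°, lon 85.369°): 353.2 km
C (lat -18.050°, lon 82.916°): 265.4 km
B (lat -19.988°, lon 79.761°): 235.6 km
A (lat -19.418°, lon 82.554°): 111.5 km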